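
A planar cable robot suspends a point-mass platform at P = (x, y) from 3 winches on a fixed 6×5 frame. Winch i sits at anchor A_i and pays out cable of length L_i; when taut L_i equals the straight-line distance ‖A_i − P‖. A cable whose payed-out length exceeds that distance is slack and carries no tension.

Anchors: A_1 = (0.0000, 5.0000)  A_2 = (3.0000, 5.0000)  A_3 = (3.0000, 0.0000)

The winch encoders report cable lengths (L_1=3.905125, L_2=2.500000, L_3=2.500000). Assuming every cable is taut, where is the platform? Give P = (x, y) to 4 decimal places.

circle eqns → linear via eq_j − eq_1; set c_j = A_j·A_j − L_j²
c_1 = 0.0000+25.0000−15.2500 = 9.7500
-6.0000·x + 0.0000·y = c_1−c_2 = -18.0000
-6.0000·x + 10.0000·y = c_1−c_3 = 7.0000
solve first two rows → x=3.0000, y=2.5000

(3.0000, 2.5000)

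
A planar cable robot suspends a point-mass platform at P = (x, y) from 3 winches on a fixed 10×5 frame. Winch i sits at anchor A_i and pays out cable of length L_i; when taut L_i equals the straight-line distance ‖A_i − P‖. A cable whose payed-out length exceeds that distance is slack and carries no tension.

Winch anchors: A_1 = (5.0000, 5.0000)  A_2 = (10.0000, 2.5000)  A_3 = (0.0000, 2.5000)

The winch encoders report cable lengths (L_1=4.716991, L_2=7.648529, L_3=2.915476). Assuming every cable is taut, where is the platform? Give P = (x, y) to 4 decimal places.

(2.5000, 1.0000)

expand ‖A_i−P‖²=L_i² and subtract eq 1 (k_i ≔ ‖A_i‖²−L_i²)
k_1 = 25.0000+25.0000−22.2500 = 27.7500
eq1−eq2 → [-10.0000  5.0000]·P = -20.0000
eq1−eq3 → [10.0000  5.0000]·P = 30.0000
2×2 solve → P = (2.5000, 1.0000)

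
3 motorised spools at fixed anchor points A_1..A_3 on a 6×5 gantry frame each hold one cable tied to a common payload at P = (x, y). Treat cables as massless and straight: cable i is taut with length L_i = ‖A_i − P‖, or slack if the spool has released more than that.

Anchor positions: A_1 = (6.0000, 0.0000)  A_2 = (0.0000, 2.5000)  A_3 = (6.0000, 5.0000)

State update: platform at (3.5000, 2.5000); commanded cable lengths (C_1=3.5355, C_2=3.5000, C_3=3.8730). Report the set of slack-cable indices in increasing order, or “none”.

3

cable 1: √((2.5000)²+(-2.5000)²)=3.5355, C_1=3.5355: taut
cable 2: √((-3.5000)²+(0.0000)²)=3.5000, C_2=3.5000: taut
cable 3: √((2.5000)²+(2.5000)²)=3.5355, C_3=3.8730: slack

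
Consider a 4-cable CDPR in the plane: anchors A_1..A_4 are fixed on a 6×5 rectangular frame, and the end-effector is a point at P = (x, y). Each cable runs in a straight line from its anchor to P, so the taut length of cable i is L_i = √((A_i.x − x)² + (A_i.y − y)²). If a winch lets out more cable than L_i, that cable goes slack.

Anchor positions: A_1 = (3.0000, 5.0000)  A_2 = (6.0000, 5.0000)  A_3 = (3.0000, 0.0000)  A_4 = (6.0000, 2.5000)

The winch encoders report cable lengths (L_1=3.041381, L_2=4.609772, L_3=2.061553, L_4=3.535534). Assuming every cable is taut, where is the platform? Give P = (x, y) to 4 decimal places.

(2.5000, 2.0000)

expand ‖A_i−P‖²=L_i² and subtract eq 1 (k_i ≔ ‖A_i‖²−L_i²)
k_1 = 9.0000+25.0000−9.2500 = 24.7500
eq1−eq2 → [-6.0000  0.0000]·P = -15.0000
eq1−eq3 → [0.0000  10.0000]·P = 20.0000
eq1−eq4 → [-6.0000  5.0000]·P = -5.0000
2×2 solve → P = (2.5000, 2.0000)
check cable 4: ‖A_4−P‖² = 12.5000 ≈ L_4² = 12.5000 ✓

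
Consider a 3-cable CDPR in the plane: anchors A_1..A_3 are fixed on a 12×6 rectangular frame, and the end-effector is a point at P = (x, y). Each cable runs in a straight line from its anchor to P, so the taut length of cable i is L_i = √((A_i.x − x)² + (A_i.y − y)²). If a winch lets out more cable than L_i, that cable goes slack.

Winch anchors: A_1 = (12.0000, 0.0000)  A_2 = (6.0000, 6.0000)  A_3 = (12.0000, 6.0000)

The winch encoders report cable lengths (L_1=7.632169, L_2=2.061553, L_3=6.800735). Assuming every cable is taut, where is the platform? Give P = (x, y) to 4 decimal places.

each cable: (A_i−P)·(A_i−P) = L_i²; let q_i = ‖A_i‖²−L_i²
q_1 = 144.0000+0.0000−58.2500 = 85.7500
row 1: 12.0000x − 12.0000y = 18.0000  (q_2=67.7500)
row 2: 0.0000x − 12.0000y = -48.0000  (q_3=133.7500)
Cramer on rows 1–2 → x = 5.5000, y = 4.0000

(5.5000, 4.0000)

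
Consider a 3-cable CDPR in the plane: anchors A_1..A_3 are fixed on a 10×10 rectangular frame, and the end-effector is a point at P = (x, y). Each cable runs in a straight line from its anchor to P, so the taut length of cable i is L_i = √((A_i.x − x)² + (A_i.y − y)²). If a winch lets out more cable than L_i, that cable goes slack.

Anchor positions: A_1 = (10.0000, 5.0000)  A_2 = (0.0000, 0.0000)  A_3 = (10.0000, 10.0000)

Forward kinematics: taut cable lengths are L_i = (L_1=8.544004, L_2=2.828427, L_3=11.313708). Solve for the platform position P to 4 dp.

expand ‖A_i−P‖²=L_i² and subtract eq 1 (k_i ≔ ‖A_i‖²−L_i²)
k_1 = 100.0000+25.0000−73.0000 = 52.0000
eq1−eq2 → [20.0000  10.0000]·P = 60.0000
eq1−eq3 → [0.0000  -10.0000]·P = -20.0000
2×2 solve → P = (2.0000, 2.0000)

(2.0000, 2.0000)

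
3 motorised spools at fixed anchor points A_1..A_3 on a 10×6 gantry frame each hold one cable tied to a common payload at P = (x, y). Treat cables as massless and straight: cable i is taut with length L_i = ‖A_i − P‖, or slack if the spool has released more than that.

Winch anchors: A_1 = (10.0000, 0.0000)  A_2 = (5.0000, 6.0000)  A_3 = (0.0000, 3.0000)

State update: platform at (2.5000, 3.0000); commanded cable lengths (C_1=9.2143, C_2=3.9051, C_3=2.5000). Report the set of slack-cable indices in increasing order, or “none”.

cable 1: √((7.5000)²+(-3.0000)²)=8.0777, C_1=9.2143: slack
cable 2: √((2.5000)²+(3.0000)²)=3.9051, C_2=3.9051: taut
cable 3: √((-2.5000)²+(0.0000)²)=2.5000, C_3=2.5000: taut

1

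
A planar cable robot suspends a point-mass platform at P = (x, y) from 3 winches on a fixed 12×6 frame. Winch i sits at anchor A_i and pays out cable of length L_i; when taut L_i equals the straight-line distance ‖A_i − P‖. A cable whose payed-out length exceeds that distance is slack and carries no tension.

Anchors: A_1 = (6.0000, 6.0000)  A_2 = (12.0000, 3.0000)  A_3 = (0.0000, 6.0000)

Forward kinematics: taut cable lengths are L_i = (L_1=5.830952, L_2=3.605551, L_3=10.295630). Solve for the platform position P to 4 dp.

circle eqns → linear via eq_j − eq_1; set q_j = A_j·A_j − L_j²
q_1 = 36.0000+36.0000−34.0000 = 38.0000
-12.0000·x + 6.0000·y = q_1−q_2 = -102.0000
12.0000·x + 0.0000·y = q_1−q_3 = 108.0000
solve first two rows → x=9.0000, y=1.0000

(9.0000, 1.0000)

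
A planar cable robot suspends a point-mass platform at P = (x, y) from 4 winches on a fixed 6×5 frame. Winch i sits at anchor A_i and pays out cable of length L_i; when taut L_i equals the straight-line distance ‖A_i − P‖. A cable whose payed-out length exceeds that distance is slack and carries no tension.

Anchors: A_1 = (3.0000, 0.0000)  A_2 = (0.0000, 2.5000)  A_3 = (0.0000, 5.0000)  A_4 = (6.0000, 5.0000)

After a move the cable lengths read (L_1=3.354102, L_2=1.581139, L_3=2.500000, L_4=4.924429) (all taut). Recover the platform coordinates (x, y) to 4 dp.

expand ‖A_i−P‖²=L_i² and subtract eq 1 (q_i ≔ ‖A_i‖²−L_i²)
q_1 = 9.0000+0.0000−11.2500 = -2.2500
eq1−eq2 → [6.0000  -5.0000]·P = -6.0000
eq1−eq3 → [6.0000  -10.0000]·P = -21.0000
eq1−eq4 → [-6.0000  -10.0000]·P = -39.0000
2×2 solve → P = (1.5000, 3.0000)
check cable 4: ‖A_4−P‖² = 24.2500 ≈ L_4² = 24.2500 ✓

(1.5000, 3.0000)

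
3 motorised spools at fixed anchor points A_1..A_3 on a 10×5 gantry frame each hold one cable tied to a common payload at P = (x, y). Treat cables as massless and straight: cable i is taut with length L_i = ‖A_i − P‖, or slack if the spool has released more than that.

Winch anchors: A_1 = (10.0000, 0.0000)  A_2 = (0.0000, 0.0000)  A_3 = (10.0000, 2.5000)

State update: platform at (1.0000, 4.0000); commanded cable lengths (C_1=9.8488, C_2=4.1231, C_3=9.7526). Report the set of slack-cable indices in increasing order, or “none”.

i=1: geometric 9.8489 vs commanded 9.8488 ⇒ taut
i=2: geometric 4.1231 vs commanded 4.1231 ⇒ taut
i=3: geometric 9.1241 vs commanded 9.7526 ⇒ slack

3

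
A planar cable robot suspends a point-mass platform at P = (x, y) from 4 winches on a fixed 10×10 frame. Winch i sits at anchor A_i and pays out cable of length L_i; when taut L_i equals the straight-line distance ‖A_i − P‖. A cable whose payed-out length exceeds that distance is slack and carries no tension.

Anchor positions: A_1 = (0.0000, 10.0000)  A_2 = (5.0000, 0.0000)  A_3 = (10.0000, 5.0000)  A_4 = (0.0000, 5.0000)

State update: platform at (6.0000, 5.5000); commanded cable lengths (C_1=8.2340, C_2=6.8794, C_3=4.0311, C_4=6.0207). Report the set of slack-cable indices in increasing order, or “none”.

1, 2

cable 1: √((-6.0000)²+(4.5000)²)=7.5000, C_1=8.2340: slack
cable 2: √((-1.0000)²+(-5.5000)²)=5.5902, C_2=6.8794: slack
cable 3: √((4.0000)²+(-0.5000)²)=4.0311, C_3=4.0311: taut
cable 4: √((-6.0000)²+(-0.5000)²)=6.0208, C_4=6.0207: taut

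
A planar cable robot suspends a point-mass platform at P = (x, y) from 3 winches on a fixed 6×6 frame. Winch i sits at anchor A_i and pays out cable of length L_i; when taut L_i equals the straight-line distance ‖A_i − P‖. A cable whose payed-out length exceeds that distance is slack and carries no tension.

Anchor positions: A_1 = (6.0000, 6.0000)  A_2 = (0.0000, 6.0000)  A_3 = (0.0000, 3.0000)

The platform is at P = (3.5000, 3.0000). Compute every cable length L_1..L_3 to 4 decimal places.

(3.9051, 4.6098, 3.5000)

cable 1: Δx=2.5000, Δy=3.0000; L_1 = √(Δx²+Δy²) = 3.9051
cable 2: Δx=-3.5000, Δy=3.0000; L_2 = √(Δx²+Δy²) = 4.6098
cable 3: Δx=-3.5000, Δy=0.0000; L_3 = √(Δx²+Δy²) = 3.5000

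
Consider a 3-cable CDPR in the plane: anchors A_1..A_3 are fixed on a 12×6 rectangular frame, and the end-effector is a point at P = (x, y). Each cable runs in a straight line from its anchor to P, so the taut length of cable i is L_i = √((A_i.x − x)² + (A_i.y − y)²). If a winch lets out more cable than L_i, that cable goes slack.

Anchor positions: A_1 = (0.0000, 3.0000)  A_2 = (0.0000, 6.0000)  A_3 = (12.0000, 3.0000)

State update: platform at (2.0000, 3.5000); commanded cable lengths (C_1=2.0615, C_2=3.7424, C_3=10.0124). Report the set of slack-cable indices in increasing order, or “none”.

2

cable 1: L_1 = ‖A_1−P‖ = 2.0616;  C_1 = 2.0615 → taut
cable 2: L_2 = ‖A_2−P‖ = 3.2016;  C_2 = 3.7424 → slack
cable 3: L_3 = ‖A_3−P‖ = 10.0125;  C_3 = 10.0124 → taut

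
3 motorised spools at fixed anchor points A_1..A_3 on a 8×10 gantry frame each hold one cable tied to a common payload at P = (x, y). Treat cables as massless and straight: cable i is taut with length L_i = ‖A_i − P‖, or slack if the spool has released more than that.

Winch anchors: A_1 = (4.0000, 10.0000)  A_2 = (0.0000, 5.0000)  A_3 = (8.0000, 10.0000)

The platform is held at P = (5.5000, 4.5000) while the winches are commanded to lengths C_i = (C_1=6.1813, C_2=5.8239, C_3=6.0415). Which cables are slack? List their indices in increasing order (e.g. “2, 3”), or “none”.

cable 1: L_1 = ‖A_1−P‖ = 5.7009;  C_1 = 6.1813 → slack
cable 2: L_2 = ‖A_2−P‖ = 5.5227;  C_2 = 5.8239 → slack
cable 3: L_3 = ‖A_3−P‖ = 6.0415;  C_3 = 6.0415 → taut

1, 2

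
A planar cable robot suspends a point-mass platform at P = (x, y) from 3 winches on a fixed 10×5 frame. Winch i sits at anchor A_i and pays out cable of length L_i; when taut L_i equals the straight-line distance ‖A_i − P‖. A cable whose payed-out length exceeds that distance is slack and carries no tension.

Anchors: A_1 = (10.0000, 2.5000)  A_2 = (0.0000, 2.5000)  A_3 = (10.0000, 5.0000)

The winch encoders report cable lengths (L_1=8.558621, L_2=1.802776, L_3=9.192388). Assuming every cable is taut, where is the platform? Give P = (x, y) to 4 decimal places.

(1.5000, 1.5000)

each cable: (A_i−P)·(A_i−P) = L_i²; let c_i = ‖A_i‖²−L_i²
c_1 = 100.0000+6.2500−73.2500 = 33.0000
row 1: 20.0000x + 0.0000y = 30.0000  (c_2=3.0000)
row 2: 0.0000x − 5.0000y = -7.5000  (c_3=40.5000)
Cramer on rows 1–2 → x = 1.5000, y = 1.5000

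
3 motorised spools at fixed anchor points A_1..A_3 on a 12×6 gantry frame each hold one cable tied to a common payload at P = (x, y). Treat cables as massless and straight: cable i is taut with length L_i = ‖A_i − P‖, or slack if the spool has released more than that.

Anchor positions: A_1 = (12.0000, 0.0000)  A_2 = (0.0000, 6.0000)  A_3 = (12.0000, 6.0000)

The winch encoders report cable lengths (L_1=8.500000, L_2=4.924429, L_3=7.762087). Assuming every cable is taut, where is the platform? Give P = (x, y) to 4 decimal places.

(4.5000, 4.0000)

expand ‖A_i−P‖²=L_i² and subtract eq 1 (k_i ≔ ‖A_i‖²−L_i²)
k_1 = 144.0000+0.0000−72.2500 = 71.7500
eq1−eq2 → [24.0000  -12.0000]·P = 60.0000
eq1−eq3 → [0.0000  -12.0000]·P = -48.0000
2×2 solve → P = (4.5000, 4.0000)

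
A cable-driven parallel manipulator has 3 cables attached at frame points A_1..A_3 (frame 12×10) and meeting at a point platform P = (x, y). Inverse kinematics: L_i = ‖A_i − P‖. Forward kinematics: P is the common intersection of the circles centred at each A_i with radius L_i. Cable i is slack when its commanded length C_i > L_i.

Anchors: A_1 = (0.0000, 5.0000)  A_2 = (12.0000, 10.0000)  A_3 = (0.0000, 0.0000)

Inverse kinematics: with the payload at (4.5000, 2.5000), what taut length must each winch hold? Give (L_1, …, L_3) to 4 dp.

L_1 = √((0.0000−4.5000)² + (5.0000−2.5000)²) = 5.1478
L_2 = √((12.0000−4.5000)² + (10.0000−2.5000)²) = 10.6066
L_3 = √((0.0000−4.5000)² + (0.0000−2.5000)²) = 5.1478

(5.1478, 10.6066, 5.1478)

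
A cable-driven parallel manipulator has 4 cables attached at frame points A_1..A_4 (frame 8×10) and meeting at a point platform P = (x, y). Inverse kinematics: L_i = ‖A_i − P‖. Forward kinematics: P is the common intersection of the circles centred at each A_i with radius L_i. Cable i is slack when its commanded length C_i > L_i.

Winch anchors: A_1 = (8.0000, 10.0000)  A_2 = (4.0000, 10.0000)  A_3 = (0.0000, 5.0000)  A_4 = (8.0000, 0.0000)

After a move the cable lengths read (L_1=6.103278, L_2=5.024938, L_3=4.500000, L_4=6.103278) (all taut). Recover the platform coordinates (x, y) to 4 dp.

(4.5000, 5.0000)

expand ‖A_i−P‖²=L_i² and subtract eq 1 (c_i ≔ ‖A_i‖²−L_i²)
c_1 = 64.0000+100.0000−37.2500 = 126.7500
eq1−eq2 → [8.0000  0.0000]·P = 36.0000
eq1−eq3 → [16.0000  10.0000]·P = 122.0000
eq1−eq4 → [0.0000  20.0000]·P = 100.0000
2×2 solve → P = (4.5000, 5.0000)
check cable 4: ‖A_4−P‖² = 37.2500 ≈ L_4² = 37.2500 ✓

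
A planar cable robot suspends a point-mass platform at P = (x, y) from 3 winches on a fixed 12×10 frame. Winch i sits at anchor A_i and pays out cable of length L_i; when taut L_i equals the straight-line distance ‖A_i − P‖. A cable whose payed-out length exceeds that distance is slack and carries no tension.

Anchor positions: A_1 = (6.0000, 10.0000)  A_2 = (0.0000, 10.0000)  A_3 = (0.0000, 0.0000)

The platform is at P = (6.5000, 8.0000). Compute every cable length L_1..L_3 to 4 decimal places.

(2.0616, 6.8007, 10.3078)

L_1 = √((6.0000−6.5000)² + (10.0000−8.0000)²) = 2.0616
L_2 = √((0.0000−6.5000)² + (10.0000−8.0000)²) = 6.8007
L_3 = √((0.0000−6.5000)² + (0.0000−8.0000)²) = 10.3078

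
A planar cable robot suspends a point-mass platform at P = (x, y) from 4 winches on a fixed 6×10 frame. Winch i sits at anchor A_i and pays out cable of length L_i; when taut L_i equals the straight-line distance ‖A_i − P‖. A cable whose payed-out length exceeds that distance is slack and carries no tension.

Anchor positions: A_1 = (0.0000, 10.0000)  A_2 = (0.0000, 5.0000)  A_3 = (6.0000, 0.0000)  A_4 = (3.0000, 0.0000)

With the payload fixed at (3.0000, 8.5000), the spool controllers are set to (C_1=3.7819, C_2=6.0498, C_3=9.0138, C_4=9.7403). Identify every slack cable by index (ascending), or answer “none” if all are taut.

cable 1: L_1 = ‖A_1−P‖ = 3.3541;  C_1 = 3.7819 → slack
cable 2: L_2 = ‖A_2−P‖ = 4.6098;  C_2 = 6.0498 → slack
cable 3: L_3 = ‖A_3−P‖ = 9.0139;  C_3 = 9.0138 → taut
cable 4: L_4 = ‖A_4−P‖ = 8.5000;  C_4 = 9.7403 → slack

1, 2, 4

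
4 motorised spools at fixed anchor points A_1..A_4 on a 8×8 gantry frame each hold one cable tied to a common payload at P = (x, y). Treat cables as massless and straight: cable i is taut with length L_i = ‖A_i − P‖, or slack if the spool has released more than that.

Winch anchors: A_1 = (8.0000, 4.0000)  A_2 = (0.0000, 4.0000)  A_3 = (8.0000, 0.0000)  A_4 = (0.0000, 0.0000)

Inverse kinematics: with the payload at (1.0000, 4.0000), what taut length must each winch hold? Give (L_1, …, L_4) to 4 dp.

(7.0000, 1.0000, 8.0623, 4.1231)

cable 1: Δx=7.0000, Δy=0.0000; L_1 = √(Δx²+Δy²) = 7.0000
cable 2: Δx=-1.0000, Δy=0.0000; L_2 = √(Δx²+Δy²) = 1.0000
cable 3: Δx=7.0000, Δy=-4.0000; L_3 = √(Δx²+Δy²) = 8.0623
cable 4: Δx=-1.0000, Δy=-4.0000; L_4 = √(Δx²+Δy²) = 4.1231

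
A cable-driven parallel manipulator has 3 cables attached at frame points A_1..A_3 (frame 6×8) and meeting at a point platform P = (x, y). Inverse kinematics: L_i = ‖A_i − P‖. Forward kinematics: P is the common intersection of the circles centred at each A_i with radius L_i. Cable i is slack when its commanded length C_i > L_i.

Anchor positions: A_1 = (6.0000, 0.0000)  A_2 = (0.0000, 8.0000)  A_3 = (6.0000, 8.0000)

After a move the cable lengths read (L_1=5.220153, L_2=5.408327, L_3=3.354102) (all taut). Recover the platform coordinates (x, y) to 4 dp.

each cable: (A_i−P)·(A_i−P) = L_i²; let q_i = ‖A_i‖²−L_i²
q_1 = 36.0000+0.0000−27.2500 = 8.7500
row 1: 12.0000x − 16.0000y = -26.0000  (q_2=34.7500)
row 2: 0.0000x − 16.0000y = -80.0000  (q_3=88.7500)
Cramer on rows 1–2 → x = 4.5000, y = 5.0000

(4.5000, 5.0000)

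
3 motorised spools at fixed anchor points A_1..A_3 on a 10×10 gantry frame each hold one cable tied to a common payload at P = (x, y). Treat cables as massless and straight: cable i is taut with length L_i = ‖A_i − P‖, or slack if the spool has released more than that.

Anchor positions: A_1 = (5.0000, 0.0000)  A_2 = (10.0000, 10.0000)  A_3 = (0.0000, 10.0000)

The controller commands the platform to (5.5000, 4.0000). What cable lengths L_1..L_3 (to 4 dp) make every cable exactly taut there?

(4.0311, 7.5000, 8.1394)

L_1: Δ = A_1−P = (-0.5000, -4.0000) → ‖Δ‖ = √16.2500 = 4.0311
L_2: Δ = A_2−P = (4.5000, 6.0000) → ‖Δ‖ = √56.2500 = 7.5000
L_3: Δ = A_3−P = (-5.5000, 6.0000) → ‖Δ‖ = √66.2500 = 8.1394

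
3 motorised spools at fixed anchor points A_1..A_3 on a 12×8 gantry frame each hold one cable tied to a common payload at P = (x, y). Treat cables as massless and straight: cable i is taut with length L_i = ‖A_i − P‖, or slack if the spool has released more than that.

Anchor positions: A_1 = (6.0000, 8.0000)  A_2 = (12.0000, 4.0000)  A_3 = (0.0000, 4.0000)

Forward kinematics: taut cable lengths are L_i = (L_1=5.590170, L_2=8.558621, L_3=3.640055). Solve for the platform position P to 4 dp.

(3.5000, 3.0000)

expand ‖A_i−P‖²=L_i² and subtract eq 1 (k_i ≔ ‖A_i‖²−L_i²)
k_1 = 36.0000+64.0000−31.2500 = 68.7500
eq1−eq2 → [-12.0000  8.0000]·P = -18.0000
eq1−eq3 → [12.0000  8.0000]·P = 66.0000
2×2 solve → P = (3.5000, 3.0000)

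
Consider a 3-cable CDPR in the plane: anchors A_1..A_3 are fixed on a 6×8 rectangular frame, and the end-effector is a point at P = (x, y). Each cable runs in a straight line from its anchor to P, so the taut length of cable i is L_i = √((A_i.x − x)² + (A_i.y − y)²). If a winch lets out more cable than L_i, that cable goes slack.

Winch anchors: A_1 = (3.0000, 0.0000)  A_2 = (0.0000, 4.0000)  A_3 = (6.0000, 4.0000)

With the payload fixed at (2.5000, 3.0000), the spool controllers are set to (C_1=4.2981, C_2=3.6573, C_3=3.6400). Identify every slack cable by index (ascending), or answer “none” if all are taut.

i=1: geometric 3.0414 vs commanded 4.2981 ⇒ slack
i=2: geometric 2.6926 vs commanded 3.6573 ⇒ slack
i=3: geometric 3.6401 vs commanded 3.6400 ⇒ taut

1, 2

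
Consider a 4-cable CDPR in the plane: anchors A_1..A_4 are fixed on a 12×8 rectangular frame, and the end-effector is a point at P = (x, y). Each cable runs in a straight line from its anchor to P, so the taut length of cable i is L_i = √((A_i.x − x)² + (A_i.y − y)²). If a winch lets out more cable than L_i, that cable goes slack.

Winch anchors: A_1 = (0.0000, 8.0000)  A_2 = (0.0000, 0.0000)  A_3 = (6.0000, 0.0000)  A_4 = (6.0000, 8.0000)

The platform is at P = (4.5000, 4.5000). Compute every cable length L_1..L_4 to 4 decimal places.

(5.7009, 6.3640, 4.7434, 3.8079)

L_1 = √((0.0000−4.5000)² + (8.0000−4.5000)²) = 5.7009
L_2 = √((0.0000−4.5000)² + (0.0000−4.5000)²) = 6.3640
L_3 = √((6.0000−4.5000)² + (0.0000−4.5000)²) = 4.7434
L_4 = √((6.0000−4.5000)² + (8.0000−4.5000)²) = 3.8079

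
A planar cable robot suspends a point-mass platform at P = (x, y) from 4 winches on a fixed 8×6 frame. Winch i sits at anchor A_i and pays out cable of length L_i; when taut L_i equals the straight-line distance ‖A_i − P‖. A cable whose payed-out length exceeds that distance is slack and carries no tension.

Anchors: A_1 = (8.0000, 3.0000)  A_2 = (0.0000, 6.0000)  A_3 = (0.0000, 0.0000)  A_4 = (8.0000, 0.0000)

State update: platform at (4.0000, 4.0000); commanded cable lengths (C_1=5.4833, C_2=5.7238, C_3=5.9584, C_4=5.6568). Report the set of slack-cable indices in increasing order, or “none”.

1, 2, 3

i=1: geometric 4.1231 vs commanded 5.4833 ⇒ slack
i=2: geometric 4.4721 vs commanded 5.7238 ⇒ slack
i=3: geometric 5.6569 vs commanded 5.9584 ⇒ slack
i=4: geometric 5.6569 vs commanded 5.6568 ⇒ taut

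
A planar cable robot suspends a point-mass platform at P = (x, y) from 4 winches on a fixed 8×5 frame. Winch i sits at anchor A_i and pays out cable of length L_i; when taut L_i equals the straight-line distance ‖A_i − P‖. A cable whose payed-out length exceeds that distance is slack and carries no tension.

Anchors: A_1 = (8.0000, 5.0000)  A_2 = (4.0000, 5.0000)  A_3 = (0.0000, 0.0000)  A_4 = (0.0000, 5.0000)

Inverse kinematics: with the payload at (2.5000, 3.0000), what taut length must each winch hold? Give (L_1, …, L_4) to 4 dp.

L_1 = √((8.0000−2.5000)² + (5.0000−3.0000)²) = 5.8523
L_2 = √((4.0000−2.5000)² + (5.0000−3.0000)²) = 2.5000
L_3 = √((0.0000−2.5000)² + (0.0000−3.0000)²) = 3.9051
L_4 = √((0.0000−2.5000)² + (5.0000−3.0000)²) = 3.2016

(5.8523, 2.5000, 3.9051, 3.2016)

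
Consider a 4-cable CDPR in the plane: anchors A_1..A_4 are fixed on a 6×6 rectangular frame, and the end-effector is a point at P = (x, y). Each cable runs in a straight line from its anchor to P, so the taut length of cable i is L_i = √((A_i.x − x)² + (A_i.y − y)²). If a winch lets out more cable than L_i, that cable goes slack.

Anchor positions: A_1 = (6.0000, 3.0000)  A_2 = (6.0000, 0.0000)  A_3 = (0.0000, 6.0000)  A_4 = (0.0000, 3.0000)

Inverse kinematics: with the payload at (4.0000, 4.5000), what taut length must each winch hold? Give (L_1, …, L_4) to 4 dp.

(2.5000, 4.9244, 4.2720, 4.2720)

L_1: Δ = A_1−P = (2.0000, -1.5000) → ‖Δ‖ = √6.2500 = 2.5000
L_2: Δ = A_2−P = (2.0000, -4.5000) → ‖Δ‖ = √24.2500 = 4.9244
L_3: Δ = A_3−P = (-4.0000, 1.5000) → ‖Δ‖ = √18.2500 = 4.2720
L_4: Δ = A_4−P = (-4.0000, -1.5000) → ‖Δ‖ = √18.2500 = 4.2720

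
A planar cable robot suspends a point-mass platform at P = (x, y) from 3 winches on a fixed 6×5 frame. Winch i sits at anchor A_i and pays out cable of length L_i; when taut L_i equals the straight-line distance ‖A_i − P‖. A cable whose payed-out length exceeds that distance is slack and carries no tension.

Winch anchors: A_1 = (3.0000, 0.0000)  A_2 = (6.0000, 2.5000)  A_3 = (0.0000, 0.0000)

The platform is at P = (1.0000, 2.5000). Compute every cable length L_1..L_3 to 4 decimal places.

(3.2016, 5.0000, 2.6926)

cable 1: Δx=2.0000, Δy=-2.5000; L_1 = √(Δx²+Δy²) = 3.2016
cable 2: Δx=5.0000, Δy=0.0000; L_2 = √(Δx²+Δy²) = 5.0000
cable 3: Δx=-1.0000, Δy=-2.5000; L_3 = √(Δx²+Δy²) = 2.6926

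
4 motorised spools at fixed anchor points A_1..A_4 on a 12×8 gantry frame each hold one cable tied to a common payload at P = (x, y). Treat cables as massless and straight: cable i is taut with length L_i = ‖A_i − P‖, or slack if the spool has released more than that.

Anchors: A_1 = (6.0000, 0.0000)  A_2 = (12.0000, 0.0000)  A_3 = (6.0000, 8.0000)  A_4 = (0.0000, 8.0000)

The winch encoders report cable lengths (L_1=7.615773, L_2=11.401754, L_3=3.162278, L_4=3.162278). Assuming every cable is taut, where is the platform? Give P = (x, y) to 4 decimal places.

expand ‖A_i−P‖²=L_i² and subtract eq 1 (q_i ≔ ‖A_i‖²−L_i²)
q_1 = 36.0000+0.0000−58.0000 = -22.0000
eq1−eq2 → [-12.0000  0.0000]·P = -36.0000
eq1−eq3 → [0.0000  -16.0000]·P = -112.0000
eq1−eq4 → [12.0000  -16.0000]·P = -76.0000
2×2 solve → P = (3.0000, 7.0000)
check cable 4: ‖A_4−P‖² = 10.0000 ≈ L_4² = 10.0000 ✓

(3.0000, 7.0000)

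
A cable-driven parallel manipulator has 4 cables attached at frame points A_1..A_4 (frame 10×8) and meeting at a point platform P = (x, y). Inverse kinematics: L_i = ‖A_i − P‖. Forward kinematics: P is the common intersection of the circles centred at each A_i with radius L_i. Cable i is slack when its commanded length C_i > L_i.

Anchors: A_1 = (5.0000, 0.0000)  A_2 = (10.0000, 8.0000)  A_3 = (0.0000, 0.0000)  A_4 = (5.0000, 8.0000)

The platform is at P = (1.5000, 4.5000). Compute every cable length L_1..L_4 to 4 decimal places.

cable 1: Δx=3.5000, Δy=-4.5000; L_1 = √(Δx²+Δy²) = 5.7009
cable 2: Δx=8.5000, Δy=3.5000; L_2 = √(Δx²+Δy²) = 9.1924
cable 3: Δx=-1.5000, Δy=-4.5000; L_3 = √(Δx²+Δy²) = 4.7434
cable 4: Δx=3.5000, Δy=3.5000; L_4 = √(Δx²+Δy²) = 4.9497

(5.7009, 9.1924, 4.7434, 4.9497)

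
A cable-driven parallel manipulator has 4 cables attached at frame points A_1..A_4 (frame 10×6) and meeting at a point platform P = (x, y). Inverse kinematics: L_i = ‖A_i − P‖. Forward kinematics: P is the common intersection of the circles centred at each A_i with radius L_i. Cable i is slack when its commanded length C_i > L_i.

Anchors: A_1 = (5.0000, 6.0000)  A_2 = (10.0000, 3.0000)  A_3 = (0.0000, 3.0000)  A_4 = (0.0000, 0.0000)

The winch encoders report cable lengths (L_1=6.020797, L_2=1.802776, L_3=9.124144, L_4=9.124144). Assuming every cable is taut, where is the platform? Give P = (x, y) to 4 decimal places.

(9.0000, 1.5000)

each cable: (A_i−P)·(A_i−P) = L_i²; let k_i = ‖A_i‖²−L_i²
k_1 = 25.0000+36.0000−36.2500 = 24.7500
row 1: -10.0000x + 6.0000y = -81.0000  (k_2=105.7500)
row 2: 10.0000x + 6.0000y = 99.0000  (k_3=-74.2500)
row 3: 10.0000x + 12.0000y = 108.0000  (k_4=-83.2500)
Cramer on rows 1–2 → x = 9.0000, y = 1.5000
check cable 4: ‖A_4−P‖² = 83.2500 ≈ L_4² = 83.2500 ✓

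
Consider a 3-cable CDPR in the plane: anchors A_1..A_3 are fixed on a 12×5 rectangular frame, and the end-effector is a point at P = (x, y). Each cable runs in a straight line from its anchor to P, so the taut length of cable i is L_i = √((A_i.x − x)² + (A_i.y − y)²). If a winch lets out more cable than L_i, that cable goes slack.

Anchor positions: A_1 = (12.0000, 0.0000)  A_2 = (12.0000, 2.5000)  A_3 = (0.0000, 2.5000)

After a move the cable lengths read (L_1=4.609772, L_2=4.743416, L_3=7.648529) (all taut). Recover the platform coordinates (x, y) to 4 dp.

each cable: (A_i−P)·(A_i−P) = L_i²; let k_i = ‖A_i‖²−L_i²
k_1 = 144.0000+0.0000−21.2500 = 122.7500
row 1: 0.0000x − 5.0000y = -5.0000  (k_2=127.7500)
row 2: 24.0000x − 5.0000y = 175.0000  (k_3=-52.2500)
Cramer on rows 1–2 → x = 7.5000, y = 1.0000

(7.5000, 1.0000)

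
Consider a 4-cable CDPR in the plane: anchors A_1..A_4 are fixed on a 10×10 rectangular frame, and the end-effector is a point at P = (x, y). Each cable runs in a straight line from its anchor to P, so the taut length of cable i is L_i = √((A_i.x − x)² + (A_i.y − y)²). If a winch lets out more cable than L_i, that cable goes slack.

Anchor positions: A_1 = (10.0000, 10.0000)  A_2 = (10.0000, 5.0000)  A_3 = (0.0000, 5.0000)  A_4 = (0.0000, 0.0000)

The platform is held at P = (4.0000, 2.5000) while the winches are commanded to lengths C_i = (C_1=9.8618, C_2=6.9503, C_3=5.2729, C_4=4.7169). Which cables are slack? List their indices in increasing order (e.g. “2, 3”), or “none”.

1, 2, 3

cable 1: L_1 = ‖A_1−P‖ = 9.6047;  C_1 = 9.8618 → slack
cable 2: L_2 = ‖A_2−P‖ = 6.5000;  C_2 = 6.9503 → slack
cable 3: L_3 = ‖A_3−P‖ = 4.7170;  C_3 = 5.2729 → slack
cable 4: L_4 = ‖A_4−P‖ = 4.7170;  C_4 = 4.7169 → taut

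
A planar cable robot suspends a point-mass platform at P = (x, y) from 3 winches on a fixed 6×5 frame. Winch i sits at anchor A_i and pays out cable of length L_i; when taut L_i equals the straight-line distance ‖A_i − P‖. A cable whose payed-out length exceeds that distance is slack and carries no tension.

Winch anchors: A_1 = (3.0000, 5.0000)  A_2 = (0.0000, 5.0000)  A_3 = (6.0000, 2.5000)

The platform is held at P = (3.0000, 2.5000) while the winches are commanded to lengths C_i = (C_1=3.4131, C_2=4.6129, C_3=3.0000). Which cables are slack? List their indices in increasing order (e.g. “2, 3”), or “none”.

1, 2

cable 1: √((0.0000)²+(2.5000)²)=2.5000, C_1=3.4131: slack
cable 2: √((-3.0000)²+(2.5000)²)=3.9051, C_2=4.6129: slack
cable 3: √((3.0000)²+(0.0000)²)=3.0000, C_3=3.0000: taut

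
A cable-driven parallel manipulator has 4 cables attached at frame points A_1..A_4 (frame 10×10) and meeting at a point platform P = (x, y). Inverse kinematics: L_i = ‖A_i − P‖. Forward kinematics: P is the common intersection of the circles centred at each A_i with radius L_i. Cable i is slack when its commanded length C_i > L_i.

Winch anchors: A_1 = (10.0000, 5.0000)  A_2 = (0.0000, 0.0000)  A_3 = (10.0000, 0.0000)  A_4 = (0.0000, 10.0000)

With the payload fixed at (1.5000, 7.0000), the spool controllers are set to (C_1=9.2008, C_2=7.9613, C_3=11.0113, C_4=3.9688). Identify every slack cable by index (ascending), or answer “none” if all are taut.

cable 1: √((8.5000)²+(-2.0000)²)=8.7321, C_1=9.2008: slack
cable 2: √((-1.5000)²+(-7.0000)²)=7.1589, C_2=7.9613: slack
cable 3: √((8.5000)²+(-7.0000)²)=11.0114, C_3=11.0113: taut
cable 4: √((-1.5000)²+(3.0000)²)=3.3541, C_4=3.9688: slack

1, 2, 4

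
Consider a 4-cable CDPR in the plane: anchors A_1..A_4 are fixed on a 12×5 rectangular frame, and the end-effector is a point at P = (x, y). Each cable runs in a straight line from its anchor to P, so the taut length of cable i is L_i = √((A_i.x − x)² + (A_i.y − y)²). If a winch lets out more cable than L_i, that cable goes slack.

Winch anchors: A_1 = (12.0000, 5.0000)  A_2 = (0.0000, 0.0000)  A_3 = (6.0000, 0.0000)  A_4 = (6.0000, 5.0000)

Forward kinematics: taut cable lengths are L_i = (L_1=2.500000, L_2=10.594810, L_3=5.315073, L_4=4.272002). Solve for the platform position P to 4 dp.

(10.0000, 3.5000)

expand ‖A_i−P‖²=L_i² and subtract eq 1 (k_i ≔ ‖A_i‖²−L_i²)
k_1 = 144.0000+25.0000−6.2500 = 162.7500
eq1−eq2 → [24.0000  10.0000]·P = 275.0000
eq1−eq3 → [12.0000  10.0000]·P = 155.0000
eq1−eq4 → [12.0000  0.0000]·P = 120.0000
2×2 solve → P = (10.0000, 3.5000)
check cable 4: ‖A_4−P‖² = 18.2500 ≈ L_4² = 18.2500 ✓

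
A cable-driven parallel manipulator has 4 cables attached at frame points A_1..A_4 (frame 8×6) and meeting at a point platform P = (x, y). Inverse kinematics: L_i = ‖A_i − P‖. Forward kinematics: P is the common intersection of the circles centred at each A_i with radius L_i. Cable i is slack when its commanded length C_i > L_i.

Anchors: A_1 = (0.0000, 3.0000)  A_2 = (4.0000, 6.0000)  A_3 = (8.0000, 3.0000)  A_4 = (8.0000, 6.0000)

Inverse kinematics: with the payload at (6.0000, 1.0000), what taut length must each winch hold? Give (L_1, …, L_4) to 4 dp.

(6.3246, 5.3852, 2.8284, 5.3852)

cable 1: Δx=-6.0000, Δy=2.0000; L_1 = √(Δx²+Δy²) = 6.3246
cable 2: Δx=-2.0000, Δy=5.0000; L_2 = √(Δx²+Δy²) = 5.3852
cable 3: Δx=2.0000, Δy=2.0000; L_3 = √(Δx²+Δy²) = 2.8284
cable 4: Δx=2.0000, Δy=5.0000; L_4 = √(Δx²+Δy²) = 5.3852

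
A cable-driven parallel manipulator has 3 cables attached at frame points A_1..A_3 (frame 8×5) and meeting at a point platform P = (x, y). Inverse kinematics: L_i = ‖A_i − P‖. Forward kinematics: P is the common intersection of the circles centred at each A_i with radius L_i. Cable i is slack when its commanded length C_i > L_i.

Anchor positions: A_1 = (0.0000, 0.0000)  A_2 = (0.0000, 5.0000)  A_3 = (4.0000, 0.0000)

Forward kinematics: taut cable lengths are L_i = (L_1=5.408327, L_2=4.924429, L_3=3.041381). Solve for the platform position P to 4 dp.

(4.5000, 3.0000)

expand ‖A_i−P‖²=L_i² and subtract eq 1 (c_i ≔ ‖A_i‖²−L_i²)
c_1 = 0.0000+0.0000−29.2500 = -29.2500
eq1−eq2 → [0.0000  -10.0000]·P = -30.0000
eq1−eq3 → [-8.0000  0.0000]·P = -36.0000
2×2 solve → P = (4.5000, 3.0000)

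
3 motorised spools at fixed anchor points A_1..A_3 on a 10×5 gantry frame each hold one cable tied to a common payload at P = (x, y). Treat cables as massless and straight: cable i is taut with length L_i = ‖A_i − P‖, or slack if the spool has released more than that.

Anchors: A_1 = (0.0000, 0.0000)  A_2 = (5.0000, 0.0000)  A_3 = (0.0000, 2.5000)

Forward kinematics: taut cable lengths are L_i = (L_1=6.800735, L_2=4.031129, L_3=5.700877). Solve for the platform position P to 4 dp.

circle eqns → linear via eq_j − eq_1; set k_j = A_j·A_j − L_j²
k_1 = 0.0000+0.0000−46.2500 = -46.2500
-10.0000·x + 0.0000·y = k_1−k_2 = -55.0000
0.0000·x − 5.0000·y = k_1−k_3 = -20.0000
solve first two rows → x=5.5000, y=4.0000

(5.5000, 4.0000)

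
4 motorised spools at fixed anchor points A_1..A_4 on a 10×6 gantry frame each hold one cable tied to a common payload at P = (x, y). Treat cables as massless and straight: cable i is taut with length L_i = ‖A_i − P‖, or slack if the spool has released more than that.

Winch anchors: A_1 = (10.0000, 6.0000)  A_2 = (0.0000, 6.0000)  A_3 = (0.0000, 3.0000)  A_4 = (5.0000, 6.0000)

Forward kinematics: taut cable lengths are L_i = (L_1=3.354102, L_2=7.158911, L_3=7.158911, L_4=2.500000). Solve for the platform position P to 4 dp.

circle eqns → linear via eq_j − eq_1; set c_j = A_j·A_j − L_j²
c_1 = 100.0000+36.0000−11.2500 = 124.7500
20.0000·x + 0.0000·y = c_1−c_2 = 140.0000
20.0000·x + 6.0000·y = c_1−c_3 = 167.0000
10.0000·x + 0.0000·y = c_1−c_4 = 70.0000
solve first two rows → x=7.0000, y=4.5000
check cable 4: ‖A_4−P‖² = 6.2500 ≈ L_4² = 6.2500 ✓

(7.0000, 4.5000)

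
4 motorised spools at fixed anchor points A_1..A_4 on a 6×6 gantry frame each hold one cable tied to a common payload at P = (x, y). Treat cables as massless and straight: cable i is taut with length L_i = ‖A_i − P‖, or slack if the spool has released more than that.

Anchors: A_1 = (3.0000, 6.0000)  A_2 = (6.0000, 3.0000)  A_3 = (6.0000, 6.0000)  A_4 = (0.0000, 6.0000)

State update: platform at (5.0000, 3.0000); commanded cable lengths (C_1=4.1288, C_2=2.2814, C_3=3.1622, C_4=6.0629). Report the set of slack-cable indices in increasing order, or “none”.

1, 2, 4

cable 1: L_1 = ‖A_1−P‖ = 3.6056;  C_1 = 4.1288 → slack
cable 2: L_2 = ‖A_2−P‖ = 1.0000;  C_2 = 2.2814 → slack
cable 3: L_3 = ‖A_3−P‖ = 3.1623;  C_3 = 3.1622 → taut
cable 4: L_4 = ‖A_4−P‖ = 5.8310;  C_4 = 6.0629 → slack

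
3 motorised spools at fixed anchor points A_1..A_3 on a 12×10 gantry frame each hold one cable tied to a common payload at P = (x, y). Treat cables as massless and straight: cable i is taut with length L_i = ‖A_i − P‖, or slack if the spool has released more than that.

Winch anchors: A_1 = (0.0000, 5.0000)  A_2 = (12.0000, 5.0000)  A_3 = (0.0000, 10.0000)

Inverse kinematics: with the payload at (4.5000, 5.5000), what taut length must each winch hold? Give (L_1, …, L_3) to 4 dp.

L_1 = √((0.0000−4.5000)² + (5.0000−5.5000)²) = 4.5277
L_2 = √((12.0000−4.5000)² + (5.0000−5.5000)²) = 7.5166
L_3 = √((0.0000−4.5000)² + (10.0000−5.5000)²) = 6.3640

(4.5277, 7.5166, 6.3640)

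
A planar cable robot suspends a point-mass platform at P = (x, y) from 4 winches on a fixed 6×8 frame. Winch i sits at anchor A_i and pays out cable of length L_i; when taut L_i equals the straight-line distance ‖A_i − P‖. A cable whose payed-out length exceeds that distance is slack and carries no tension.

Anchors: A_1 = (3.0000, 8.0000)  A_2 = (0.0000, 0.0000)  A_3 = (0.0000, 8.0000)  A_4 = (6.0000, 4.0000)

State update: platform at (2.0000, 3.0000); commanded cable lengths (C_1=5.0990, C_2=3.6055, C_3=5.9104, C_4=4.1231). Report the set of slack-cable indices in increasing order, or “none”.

3

cable 1: √((1.0000)²+(5.0000)²)=5.0990, C_1=5.0990: taut
cable 2: √((-2.0000)²+(-3.0000)²)=3.6056, C_2=3.6055: taut
cable 3: √((-2.0000)²+(5.0000)²)=5.3852, C_3=5.9104: slack
cable 4: √((4.0000)²+(1.0000)²)=4.1231, C_4=4.1231: taut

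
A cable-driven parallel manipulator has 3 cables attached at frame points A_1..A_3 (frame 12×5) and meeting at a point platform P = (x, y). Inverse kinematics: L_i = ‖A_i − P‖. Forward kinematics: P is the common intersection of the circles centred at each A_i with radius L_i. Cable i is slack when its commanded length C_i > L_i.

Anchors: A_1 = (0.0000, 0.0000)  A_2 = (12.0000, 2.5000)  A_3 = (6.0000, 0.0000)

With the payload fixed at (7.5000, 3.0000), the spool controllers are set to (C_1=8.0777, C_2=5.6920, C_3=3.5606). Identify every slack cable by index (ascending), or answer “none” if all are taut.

cable 1: √((-7.5000)²+(-3.0000)²)=8.0777, C_1=8.0777: taut
cable 2: √((4.5000)²+(-0.5000)²)=4.5277, C_2=5.6920: slack
cable 3: √((-1.5000)²+(-3.0000)²)=3.3541, C_3=3.5606: slack

2, 3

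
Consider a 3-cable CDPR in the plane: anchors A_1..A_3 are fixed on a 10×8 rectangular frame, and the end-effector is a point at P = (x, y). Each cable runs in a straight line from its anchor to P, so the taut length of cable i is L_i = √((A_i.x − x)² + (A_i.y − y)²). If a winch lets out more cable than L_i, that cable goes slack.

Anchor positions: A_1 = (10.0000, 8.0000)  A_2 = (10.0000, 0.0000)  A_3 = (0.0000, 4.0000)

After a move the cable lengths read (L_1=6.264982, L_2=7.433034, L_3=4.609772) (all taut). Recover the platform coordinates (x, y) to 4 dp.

(4.5000, 5.0000)

each cable: (A_i−P)·(A_i−P) = L_i²; let q_i = ‖A_i‖²−L_i²
q_1 = 100.0000+64.0000−39.2500 = 124.7500
row 1: 0.0000x + 16.0000y = 80.0000  (q_2=44.7500)
row 2: 20.0000x + 8.0000y = 130.0000  (q_3=-5.2500)
Cramer on rows 1–2 → x = 4.5000, y = 5.0000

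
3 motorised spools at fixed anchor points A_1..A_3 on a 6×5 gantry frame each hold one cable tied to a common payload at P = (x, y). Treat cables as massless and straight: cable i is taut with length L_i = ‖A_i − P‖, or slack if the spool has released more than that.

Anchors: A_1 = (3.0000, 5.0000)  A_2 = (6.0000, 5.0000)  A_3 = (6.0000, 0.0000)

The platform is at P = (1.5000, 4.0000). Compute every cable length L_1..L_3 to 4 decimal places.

(1.8028, 4.6098, 6.0208)

cable 1: Δx=1.5000, Δy=1.0000; L_1 = √(Δx²+Δy²) = 1.8028
cable 2: Δx=4.5000, Δy=1.0000; L_2 = √(Δx²+Δy²) = 4.6098
cable 3: Δx=4.5000, Δy=-4.0000; L_3 = √(Δx²+Δy²) = 6.0208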